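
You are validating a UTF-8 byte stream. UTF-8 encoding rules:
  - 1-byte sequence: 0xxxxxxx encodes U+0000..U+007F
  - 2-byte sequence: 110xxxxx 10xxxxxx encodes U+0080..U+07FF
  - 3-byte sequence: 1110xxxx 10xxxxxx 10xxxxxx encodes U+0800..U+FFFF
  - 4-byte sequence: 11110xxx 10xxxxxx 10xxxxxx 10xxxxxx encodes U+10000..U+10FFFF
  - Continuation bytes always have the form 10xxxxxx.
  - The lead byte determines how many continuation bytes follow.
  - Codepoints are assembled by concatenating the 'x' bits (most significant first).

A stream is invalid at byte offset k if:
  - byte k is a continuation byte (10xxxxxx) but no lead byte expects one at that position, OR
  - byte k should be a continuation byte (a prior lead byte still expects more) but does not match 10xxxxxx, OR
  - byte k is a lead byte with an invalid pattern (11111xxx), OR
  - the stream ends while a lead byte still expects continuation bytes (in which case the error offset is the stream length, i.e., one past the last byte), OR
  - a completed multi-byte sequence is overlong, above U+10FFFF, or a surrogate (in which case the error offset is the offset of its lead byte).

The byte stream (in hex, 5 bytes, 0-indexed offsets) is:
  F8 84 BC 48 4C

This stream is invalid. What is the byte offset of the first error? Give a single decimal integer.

Answer: 0

Derivation:
Byte[0]=F8: INVALID lead byte (not 0xxx/110x/1110/11110)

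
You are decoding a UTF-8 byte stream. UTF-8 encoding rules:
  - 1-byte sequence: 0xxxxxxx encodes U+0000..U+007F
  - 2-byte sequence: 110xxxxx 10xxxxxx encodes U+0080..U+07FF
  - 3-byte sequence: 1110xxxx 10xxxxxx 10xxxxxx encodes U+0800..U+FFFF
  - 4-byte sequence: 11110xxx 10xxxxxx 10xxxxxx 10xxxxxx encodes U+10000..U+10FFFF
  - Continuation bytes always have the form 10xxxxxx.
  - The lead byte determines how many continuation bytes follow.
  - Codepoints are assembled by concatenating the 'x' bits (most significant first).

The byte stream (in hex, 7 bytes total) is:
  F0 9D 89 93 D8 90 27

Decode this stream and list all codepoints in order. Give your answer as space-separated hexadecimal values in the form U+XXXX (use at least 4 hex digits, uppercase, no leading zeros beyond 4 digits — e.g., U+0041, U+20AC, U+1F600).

Answer: U+1D253 U+0610 U+0027

Derivation:
Byte[0]=F0: 4-byte lead, need 3 cont bytes. acc=0x0
Byte[1]=9D: continuation. acc=(acc<<6)|0x1D=0x1D
Byte[2]=89: continuation. acc=(acc<<6)|0x09=0x749
Byte[3]=93: continuation. acc=(acc<<6)|0x13=0x1D253
Completed: cp=U+1D253 (starts at byte 0)
Byte[4]=D8: 2-byte lead, need 1 cont bytes. acc=0x18
Byte[5]=90: continuation. acc=(acc<<6)|0x10=0x610
Completed: cp=U+0610 (starts at byte 4)
Byte[6]=27: 1-byte ASCII. cp=U+0027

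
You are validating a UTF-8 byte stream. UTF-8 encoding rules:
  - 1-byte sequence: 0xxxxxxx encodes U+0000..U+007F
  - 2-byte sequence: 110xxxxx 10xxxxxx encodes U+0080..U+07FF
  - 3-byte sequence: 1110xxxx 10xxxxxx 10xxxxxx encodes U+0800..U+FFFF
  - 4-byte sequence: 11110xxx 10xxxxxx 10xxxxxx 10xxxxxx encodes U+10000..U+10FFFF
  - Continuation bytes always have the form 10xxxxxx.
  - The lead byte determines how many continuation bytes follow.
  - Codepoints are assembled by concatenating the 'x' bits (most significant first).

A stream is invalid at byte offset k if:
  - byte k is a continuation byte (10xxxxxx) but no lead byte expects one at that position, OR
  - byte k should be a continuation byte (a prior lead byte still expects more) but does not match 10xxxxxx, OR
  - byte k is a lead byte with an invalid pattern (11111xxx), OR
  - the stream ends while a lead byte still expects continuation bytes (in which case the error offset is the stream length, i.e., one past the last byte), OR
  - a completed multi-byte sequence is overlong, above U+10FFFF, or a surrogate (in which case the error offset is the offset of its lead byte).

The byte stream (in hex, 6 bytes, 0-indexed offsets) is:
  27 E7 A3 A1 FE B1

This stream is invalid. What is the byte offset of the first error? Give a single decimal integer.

Answer: 4

Derivation:
Byte[0]=27: 1-byte ASCII. cp=U+0027
Byte[1]=E7: 3-byte lead, need 2 cont bytes. acc=0x7
Byte[2]=A3: continuation. acc=(acc<<6)|0x23=0x1E3
Byte[3]=A1: continuation. acc=(acc<<6)|0x21=0x78E1
Completed: cp=U+78E1 (starts at byte 1)
Byte[4]=FE: INVALID lead byte (not 0xxx/110x/1110/11110)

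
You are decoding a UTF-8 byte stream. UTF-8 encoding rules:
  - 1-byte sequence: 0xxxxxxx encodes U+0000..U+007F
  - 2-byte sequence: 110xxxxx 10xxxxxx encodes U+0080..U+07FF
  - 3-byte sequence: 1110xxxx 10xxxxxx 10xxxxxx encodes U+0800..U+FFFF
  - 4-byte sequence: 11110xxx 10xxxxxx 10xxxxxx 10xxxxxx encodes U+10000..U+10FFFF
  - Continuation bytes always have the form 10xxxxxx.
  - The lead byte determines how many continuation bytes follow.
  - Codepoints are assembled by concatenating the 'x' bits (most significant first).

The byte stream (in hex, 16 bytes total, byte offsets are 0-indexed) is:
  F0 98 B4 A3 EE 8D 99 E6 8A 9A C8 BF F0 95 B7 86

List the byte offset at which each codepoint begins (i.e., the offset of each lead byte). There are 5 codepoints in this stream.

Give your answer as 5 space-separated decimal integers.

Byte[0]=F0: 4-byte lead, need 3 cont bytes. acc=0x0
Byte[1]=98: continuation. acc=(acc<<6)|0x18=0x18
Byte[2]=B4: continuation. acc=(acc<<6)|0x34=0x634
Byte[3]=A3: continuation. acc=(acc<<6)|0x23=0x18D23
Completed: cp=U+18D23 (starts at byte 0)
Byte[4]=EE: 3-byte lead, need 2 cont bytes. acc=0xE
Byte[5]=8D: continuation. acc=(acc<<6)|0x0D=0x38D
Byte[6]=99: continuation. acc=(acc<<6)|0x19=0xE359
Completed: cp=U+E359 (starts at byte 4)
Byte[7]=E6: 3-byte lead, need 2 cont bytes. acc=0x6
Byte[8]=8A: continuation. acc=(acc<<6)|0x0A=0x18A
Byte[9]=9A: continuation. acc=(acc<<6)|0x1A=0x629A
Completed: cp=U+629A (starts at byte 7)
Byte[10]=C8: 2-byte lead, need 1 cont bytes. acc=0x8
Byte[11]=BF: continuation. acc=(acc<<6)|0x3F=0x23F
Completed: cp=U+023F (starts at byte 10)
Byte[12]=F0: 4-byte lead, need 3 cont bytes. acc=0x0
Byte[13]=95: continuation. acc=(acc<<6)|0x15=0x15
Byte[14]=B7: continuation. acc=(acc<<6)|0x37=0x577
Byte[15]=86: continuation. acc=(acc<<6)|0x06=0x15DC6
Completed: cp=U+15DC6 (starts at byte 12)

Answer: 0 4 7 10 12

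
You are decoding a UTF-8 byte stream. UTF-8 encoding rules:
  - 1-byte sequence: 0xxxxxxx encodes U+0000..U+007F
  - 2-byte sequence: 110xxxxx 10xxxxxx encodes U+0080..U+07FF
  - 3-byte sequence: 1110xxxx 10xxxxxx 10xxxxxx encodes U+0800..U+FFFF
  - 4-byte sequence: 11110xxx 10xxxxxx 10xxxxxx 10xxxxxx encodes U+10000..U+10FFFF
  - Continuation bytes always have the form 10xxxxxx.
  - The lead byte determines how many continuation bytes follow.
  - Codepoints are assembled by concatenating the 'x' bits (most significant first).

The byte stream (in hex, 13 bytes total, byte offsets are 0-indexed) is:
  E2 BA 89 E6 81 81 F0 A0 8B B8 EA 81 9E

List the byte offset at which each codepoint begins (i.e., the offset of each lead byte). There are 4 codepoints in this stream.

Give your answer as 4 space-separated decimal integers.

Byte[0]=E2: 3-byte lead, need 2 cont bytes. acc=0x2
Byte[1]=BA: continuation. acc=(acc<<6)|0x3A=0xBA
Byte[2]=89: continuation. acc=(acc<<6)|0x09=0x2E89
Completed: cp=U+2E89 (starts at byte 0)
Byte[3]=E6: 3-byte lead, need 2 cont bytes. acc=0x6
Byte[4]=81: continuation. acc=(acc<<6)|0x01=0x181
Byte[5]=81: continuation. acc=(acc<<6)|0x01=0x6041
Completed: cp=U+6041 (starts at byte 3)
Byte[6]=F0: 4-byte lead, need 3 cont bytes. acc=0x0
Byte[7]=A0: continuation. acc=(acc<<6)|0x20=0x20
Byte[8]=8B: continuation. acc=(acc<<6)|0x0B=0x80B
Byte[9]=B8: continuation. acc=(acc<<6)|0x38=0x202F8
Completed: cp=U+202F8 (starts at byte 6)
Byte[10]=EA: 3-byte lead, need 2 cont bytes. acc=0xA
Byte[11]=81: continuation. acc=(acc<<6)|0x01=0x281
Byte[12]=9E: continuation. acc=(acc<<6)|0x1E=0xA05E
Completed: cp=U+A05E (starts at byte 10)

Answer: 0 3 6 10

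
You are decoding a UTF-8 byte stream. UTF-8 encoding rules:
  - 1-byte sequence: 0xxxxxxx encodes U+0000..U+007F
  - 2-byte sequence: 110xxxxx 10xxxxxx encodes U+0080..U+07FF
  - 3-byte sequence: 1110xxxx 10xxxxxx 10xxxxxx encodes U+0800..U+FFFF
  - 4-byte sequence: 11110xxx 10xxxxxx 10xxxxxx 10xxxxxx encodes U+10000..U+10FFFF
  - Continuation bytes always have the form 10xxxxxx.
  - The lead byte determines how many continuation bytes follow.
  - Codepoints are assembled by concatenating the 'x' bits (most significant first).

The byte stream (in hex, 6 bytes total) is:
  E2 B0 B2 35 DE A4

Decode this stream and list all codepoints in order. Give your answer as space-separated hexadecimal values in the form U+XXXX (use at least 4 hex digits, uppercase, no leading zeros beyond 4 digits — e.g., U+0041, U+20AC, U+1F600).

Answer: U+2C32 U+0035 U+07A4

Derivation:
Byte[0]=E2: 3-byte lead, need 2 cont bytes. acc=0x2
Byte[1]=B0: continuation. acc=(acc<<6)|0x30=0xB0
Byte[2]=B2: continuation. acc=(acc<<6)|0x32=0x2C32
Completed: cp=U+2C32 (starts at byte 0)
Byte[3]=35: 1-byte ASCII. cp=U+0035
Byte[4]=DE: 2-byte lead, need 1 cont bytes. acc=0x1E
Byte[5]=A4: continuation. acc=(acc<<6)|0x24=0x7A4
Completed: cp=U+07A4 (starts at byte 4)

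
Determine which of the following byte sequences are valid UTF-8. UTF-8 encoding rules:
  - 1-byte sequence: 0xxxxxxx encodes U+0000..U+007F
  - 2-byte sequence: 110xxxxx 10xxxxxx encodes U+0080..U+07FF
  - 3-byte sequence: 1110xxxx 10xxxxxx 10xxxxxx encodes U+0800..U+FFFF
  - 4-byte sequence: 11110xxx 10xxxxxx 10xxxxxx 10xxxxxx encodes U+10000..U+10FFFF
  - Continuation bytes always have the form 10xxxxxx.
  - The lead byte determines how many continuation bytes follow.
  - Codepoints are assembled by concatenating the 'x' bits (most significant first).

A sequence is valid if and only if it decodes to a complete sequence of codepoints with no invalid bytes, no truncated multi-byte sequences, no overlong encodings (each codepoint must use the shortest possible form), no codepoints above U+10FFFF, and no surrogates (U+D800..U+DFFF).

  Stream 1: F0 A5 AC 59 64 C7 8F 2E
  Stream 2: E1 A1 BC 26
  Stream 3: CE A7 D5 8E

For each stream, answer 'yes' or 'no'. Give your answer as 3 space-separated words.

Answer: no yes yes

Derivation:
Stream 1: error at byte offset 3. INVALID
Stream 2: decodes cleanly. VALID
Stream 3: decodes cleanly. VALID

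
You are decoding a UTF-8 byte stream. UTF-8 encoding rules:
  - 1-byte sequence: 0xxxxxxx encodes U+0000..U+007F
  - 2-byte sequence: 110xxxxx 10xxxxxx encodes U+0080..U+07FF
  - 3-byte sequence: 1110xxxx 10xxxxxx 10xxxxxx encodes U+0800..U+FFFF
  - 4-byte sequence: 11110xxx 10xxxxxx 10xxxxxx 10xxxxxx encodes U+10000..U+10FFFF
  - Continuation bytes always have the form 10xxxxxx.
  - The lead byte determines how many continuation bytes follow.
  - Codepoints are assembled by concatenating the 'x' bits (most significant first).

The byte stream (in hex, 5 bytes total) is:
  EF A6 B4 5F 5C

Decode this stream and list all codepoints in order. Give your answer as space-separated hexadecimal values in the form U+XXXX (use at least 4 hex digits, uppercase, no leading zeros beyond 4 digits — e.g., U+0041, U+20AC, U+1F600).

Answer: U+F9B4 U+005F U+005C

Derivation:
Byte[0]=EF: 3-byte lead, need 2 cont bytes. acc=0xF
Byte[1]=A6: continuation. acc=(acc<<6)|0x26=0x3E6
Byte[2]=B4: continuation. acc=(acc<<6)|0x34=0xF9B4
Completed: cp=U+F9B4 (starts at byte 0)
Byte[3]=5F: 1-byte ASCII. cp=U+005F
Byte[4]=5C: 1-byte ASCII. cp=U+005C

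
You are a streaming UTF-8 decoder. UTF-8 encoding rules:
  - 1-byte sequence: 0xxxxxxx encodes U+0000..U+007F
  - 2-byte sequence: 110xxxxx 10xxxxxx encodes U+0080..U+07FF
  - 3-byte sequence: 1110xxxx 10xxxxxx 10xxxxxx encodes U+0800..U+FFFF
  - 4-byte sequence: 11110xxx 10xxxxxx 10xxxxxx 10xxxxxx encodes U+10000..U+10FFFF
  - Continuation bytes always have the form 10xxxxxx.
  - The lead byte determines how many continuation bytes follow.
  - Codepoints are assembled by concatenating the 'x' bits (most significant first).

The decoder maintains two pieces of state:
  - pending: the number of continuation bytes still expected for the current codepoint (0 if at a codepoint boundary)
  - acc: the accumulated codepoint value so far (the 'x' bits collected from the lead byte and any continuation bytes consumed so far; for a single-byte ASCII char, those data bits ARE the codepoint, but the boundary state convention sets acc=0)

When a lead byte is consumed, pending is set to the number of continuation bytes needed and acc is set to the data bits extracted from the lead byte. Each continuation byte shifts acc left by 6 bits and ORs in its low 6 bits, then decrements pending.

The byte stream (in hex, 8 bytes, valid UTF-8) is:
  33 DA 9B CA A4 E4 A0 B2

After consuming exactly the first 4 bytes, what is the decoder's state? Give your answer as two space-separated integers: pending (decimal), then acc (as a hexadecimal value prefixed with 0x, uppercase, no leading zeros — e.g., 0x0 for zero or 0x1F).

Byte[0]=33: 1-byte. pending=0, acc=0x0
Byte[1]=DA: 2-byte lead. pending=1, acc=0x1A
Byte[2]=9B: continuation. acc=(acc<<6)|0x1B=0x69B, pending=0
Byte[3]=CA: 2-byte lead. pending=1, acc=0xA

Answer: 1 0xA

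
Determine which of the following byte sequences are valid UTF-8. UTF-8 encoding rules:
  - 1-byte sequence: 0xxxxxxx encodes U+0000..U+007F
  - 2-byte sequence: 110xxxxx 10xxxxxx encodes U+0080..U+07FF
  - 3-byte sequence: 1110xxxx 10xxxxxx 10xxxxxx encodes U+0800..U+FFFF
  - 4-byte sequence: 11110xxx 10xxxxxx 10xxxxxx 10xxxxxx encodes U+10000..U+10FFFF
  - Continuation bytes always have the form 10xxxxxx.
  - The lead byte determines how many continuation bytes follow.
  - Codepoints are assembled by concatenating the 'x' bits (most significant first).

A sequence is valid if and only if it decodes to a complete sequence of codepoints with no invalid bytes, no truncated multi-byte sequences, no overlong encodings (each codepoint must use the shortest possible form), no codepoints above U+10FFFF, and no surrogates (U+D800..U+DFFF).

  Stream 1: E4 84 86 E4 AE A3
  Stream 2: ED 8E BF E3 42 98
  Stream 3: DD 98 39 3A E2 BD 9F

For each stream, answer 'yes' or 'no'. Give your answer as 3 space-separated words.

Answer: yes no yes

Derivation:
Stream 1: decodes cleanly. VALID
Stream 2: error at byte offset 4. INVALID
Stream 3: decodes cleanly. VALID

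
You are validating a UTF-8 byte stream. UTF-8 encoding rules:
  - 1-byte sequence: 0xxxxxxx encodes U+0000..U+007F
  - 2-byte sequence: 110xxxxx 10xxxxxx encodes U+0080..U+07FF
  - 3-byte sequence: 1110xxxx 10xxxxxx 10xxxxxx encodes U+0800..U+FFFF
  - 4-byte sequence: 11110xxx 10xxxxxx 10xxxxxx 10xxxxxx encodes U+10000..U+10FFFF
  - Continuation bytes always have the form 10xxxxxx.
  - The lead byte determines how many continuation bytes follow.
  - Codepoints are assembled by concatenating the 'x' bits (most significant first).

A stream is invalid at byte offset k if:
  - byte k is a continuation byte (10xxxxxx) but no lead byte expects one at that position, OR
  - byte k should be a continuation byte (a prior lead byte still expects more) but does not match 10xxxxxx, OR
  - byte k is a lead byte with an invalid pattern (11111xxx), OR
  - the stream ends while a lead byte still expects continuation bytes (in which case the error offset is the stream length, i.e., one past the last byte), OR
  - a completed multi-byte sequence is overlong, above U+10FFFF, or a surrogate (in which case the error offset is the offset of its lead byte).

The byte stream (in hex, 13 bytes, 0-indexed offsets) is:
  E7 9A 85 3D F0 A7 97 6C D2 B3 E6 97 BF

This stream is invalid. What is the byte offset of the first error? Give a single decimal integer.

Answer: 7

Derivation:
Byte[0]=E7: 3-byte lead, need 2 cont bytes. acc=0x7
Byte[1]=9A: continuation. acc=(acc<<6)|0x1A=0x1DA
Byte[2]=85: continuation. acc=(acc<<6)|0x05=0x7685
Completed: cp=U+7685 (starts at byte 0)
Byte[3]=3D: 1-byte ASCII. cp=U+003D
Byte[4]=F0: 4-byte lead, need 3 cont bytes. acc=0x0
Byte[5]=A7: continuation. acc=(acc<<6)|0x27=0x27
Byte[6]=97: continuation. acc=(acc<<6)|0x17=0x9D7
Byte[7]=6C: expected 10xxxxxx continuation. INVALID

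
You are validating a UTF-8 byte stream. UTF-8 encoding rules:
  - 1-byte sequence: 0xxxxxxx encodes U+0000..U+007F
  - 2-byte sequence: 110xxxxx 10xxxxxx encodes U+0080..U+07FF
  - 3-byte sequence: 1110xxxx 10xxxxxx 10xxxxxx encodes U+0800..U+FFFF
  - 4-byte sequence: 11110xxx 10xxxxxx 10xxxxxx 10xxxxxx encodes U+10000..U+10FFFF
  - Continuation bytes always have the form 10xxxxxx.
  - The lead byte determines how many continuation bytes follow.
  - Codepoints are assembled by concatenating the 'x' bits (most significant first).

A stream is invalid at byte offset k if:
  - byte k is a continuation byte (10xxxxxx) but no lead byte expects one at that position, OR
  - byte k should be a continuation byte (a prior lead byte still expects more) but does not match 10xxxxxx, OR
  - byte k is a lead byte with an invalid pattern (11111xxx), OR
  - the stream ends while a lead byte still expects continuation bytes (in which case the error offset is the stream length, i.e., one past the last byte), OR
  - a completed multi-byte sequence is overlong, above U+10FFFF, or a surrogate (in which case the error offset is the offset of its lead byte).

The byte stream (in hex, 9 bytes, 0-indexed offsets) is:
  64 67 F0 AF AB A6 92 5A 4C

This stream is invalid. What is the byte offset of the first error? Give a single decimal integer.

Answer: 6

Derivation:
Byte[0]=64: 1-byte ASCII. cp=U+0064
Byte[1]=67: 1-byte ASCII. cp=U+0067
Byte[2]=F0: 4-byte lead, need 3 cont bytes. acc=0x0
Byte[3]=AF: continuation. acc=(acc<<6)|0x2F=0x2F
Byte[4]=AB: continuation. acc=(acc<<6)|0x2B=0xBEB
Byte[5]=A6: continuation. acc=(acc<<6)|0x26=0x2FAE6
Completed: cp=U+2FAE6 (starts at byte 2)
Byte[6]=92: INVALID lead byte (not 0xxx/110x/1110/11110)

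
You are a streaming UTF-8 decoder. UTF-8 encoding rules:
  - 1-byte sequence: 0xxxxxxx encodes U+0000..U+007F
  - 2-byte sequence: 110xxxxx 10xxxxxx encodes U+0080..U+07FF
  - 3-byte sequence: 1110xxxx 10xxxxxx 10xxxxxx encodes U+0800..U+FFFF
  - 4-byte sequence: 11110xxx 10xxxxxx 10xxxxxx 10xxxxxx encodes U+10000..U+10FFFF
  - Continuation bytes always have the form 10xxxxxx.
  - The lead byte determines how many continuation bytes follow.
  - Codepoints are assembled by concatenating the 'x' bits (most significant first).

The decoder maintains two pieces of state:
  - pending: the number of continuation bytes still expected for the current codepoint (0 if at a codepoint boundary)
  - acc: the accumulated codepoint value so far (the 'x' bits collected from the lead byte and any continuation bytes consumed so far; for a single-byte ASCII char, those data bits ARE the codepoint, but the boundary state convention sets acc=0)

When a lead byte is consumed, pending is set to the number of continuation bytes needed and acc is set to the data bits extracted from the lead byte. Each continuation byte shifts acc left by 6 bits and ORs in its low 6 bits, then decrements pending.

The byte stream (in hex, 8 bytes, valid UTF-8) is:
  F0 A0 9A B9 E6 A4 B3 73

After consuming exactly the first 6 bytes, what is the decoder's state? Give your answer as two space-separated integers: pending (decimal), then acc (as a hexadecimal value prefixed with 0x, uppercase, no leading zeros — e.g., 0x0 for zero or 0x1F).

Byte[0]=F0: 4-byte lead. pending=3, acc=0x0
Byte[1]=A0: continuation. acc=(acc<<6)|0x20=0x20, pending=2
Byte[2]=9A: continuation. acc=(acc<<6)|0x1A=0x81A, pending=1
Byte[3]=B9: continuation. acc=(acc<<6)|0x39=0x206B9, pending=0
Byte[4]=E6: 3-byte lead. pending=2, acc=0x6
Byte[5]=A4: continuation. acc=(acc<<6)|0x24=0x1A4, pending=1

Answer: 1 0x1A4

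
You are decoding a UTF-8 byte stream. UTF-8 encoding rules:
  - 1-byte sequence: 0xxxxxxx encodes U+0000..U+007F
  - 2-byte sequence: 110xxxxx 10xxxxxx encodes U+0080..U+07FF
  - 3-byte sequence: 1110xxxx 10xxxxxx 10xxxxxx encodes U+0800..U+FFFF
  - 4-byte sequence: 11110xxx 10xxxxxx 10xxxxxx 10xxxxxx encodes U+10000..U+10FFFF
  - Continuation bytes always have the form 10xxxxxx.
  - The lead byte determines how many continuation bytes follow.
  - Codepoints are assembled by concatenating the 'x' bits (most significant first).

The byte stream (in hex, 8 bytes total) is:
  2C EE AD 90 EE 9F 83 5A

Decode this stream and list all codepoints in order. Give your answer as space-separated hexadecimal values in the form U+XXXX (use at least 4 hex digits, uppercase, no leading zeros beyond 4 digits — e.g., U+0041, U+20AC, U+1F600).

Answer: U+002C U+EB50 U+E7C3 U+005A

Derivation:
Byte[0]=2C: 1-byte ASCII. cp=U+002C
Byte[1]=EE: 3-byte lead, need 2 cont bytes. acc=0xE
Byte[2]=AD: continuation. acc=(acc<<6)|0x2D=0x3AD
Byte[3]=90: continuation. acc=(acc<<6)|0x10=0xEB50
Completed: cp=U+EB50 (starts at byte 1)
Byte[4]=EE: 3-byte lead, need 2 cont bytes. acc=0xE
Byte[5]=9F: continuation. acc=(acc<<6)|0x1F=0x39F
Byte[6]=83: continuation. acc=(acc<<6)|0x03=0xE7C3
Completed: cp=U+E7C3 (starts at byte 4)
Byte[7]=5A: 1-byte ASCII. cp=U+005A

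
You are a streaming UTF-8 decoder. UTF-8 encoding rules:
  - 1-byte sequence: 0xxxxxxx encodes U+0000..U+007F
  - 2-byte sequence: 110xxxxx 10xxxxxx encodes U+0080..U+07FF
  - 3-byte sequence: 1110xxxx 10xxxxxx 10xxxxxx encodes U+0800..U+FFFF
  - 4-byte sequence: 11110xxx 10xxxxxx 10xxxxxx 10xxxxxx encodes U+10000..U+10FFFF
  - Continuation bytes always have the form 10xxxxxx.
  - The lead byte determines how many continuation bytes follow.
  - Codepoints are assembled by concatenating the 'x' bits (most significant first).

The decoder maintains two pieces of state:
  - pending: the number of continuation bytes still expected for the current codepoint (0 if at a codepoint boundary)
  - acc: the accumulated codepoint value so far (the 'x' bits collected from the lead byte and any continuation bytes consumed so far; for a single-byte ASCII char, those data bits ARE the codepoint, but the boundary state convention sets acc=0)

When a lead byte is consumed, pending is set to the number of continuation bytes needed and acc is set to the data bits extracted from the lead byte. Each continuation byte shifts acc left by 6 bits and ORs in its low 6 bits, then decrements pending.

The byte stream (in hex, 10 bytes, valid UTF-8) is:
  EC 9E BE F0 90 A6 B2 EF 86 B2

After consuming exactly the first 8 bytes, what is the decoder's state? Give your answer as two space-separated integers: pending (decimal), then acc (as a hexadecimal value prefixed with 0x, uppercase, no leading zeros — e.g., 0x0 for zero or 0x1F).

Byte[0]=EC: 3-byte lead. pending=2, acc=0xC
Byte[1]=9E: continuation. acc=(acc<<6)|0x1E=0x31E, pending=1
Byte[2]=BE: continuation. acc=(acc<<6)|0x3E=0xC7BE, pending=0
Byte[3]=F0: 4-byte lead. pending=3, acc=0x0
Byte[4]=90: continuation. acc=(acc<<6)|0x10=0x10, pending=2
Byte[5]=A6: continuation. acc=(acc<<6)|0x26=0x426, pending=1
Byte[6]=B2: continuation. acc=(acc<<6)|0x32=0x109B2, pending=0
Byte[7]=EF: 3-byte lead. pending=2, acc=0xF

Answer: 2 0xF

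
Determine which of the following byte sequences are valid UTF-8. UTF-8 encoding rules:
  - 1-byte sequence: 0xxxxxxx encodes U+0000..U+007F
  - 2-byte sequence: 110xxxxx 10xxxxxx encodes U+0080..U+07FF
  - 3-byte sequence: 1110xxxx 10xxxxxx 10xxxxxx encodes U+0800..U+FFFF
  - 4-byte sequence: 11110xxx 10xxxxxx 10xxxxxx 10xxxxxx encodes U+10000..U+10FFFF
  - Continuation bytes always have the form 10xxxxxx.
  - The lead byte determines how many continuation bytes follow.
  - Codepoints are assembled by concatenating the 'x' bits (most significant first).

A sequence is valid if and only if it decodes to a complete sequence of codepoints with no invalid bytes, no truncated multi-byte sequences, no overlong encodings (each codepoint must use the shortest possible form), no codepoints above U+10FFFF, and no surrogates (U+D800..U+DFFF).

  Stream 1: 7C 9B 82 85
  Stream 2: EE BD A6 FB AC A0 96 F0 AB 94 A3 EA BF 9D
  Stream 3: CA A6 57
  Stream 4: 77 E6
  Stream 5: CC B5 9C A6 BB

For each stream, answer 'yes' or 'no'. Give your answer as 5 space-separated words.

Answer: no no yes no no

Derivation:
Stream 1: error at byte offset 1. INVALID
Stream 2: error at byte offset 3. INVALID
Stream 3: decodes cleanly. VALID
Stream 4: error at byte offset 2. INVALID
Stream 5: error at byte offset 2. INVALID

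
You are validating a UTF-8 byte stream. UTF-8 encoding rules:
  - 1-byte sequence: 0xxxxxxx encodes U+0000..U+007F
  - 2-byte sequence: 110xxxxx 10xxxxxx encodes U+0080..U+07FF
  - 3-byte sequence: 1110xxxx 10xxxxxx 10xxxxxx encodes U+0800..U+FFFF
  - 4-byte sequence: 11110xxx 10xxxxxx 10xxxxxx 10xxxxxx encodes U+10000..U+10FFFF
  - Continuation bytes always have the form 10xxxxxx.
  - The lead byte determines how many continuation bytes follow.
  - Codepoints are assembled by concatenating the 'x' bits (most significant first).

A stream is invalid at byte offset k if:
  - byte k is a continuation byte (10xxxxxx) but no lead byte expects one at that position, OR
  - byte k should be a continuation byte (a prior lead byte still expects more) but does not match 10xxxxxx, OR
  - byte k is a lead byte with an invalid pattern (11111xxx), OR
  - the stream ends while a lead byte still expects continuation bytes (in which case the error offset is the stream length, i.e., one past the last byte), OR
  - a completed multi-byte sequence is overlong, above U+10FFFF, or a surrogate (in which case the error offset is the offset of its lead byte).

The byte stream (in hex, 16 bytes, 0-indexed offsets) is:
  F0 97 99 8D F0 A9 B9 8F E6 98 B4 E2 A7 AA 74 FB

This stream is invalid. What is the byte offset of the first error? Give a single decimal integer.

Answer: 15

Derivation:
Byte[0]=F0: 4-byte lead, need 3 cont bytes. acc=0x0
Byte[1]=97: continuation. acc=(acc<<6)|0x17=0x17
Byte[2]=99: continuation. acc=(acc<<6)|0x19=0x5D9
Byte[3]=8D: continuation. acc=(acc<<6)|0x0D=0x1764D
Completed: cp=U+1764D (starts at byte 0)
Byte[4]=F0: 4-byte lead, need 3 cont bytes. acc=0x0
Byte[5]=A9: continuation. acc=(acc<<6)|0x29=0x29
Byte[6]=B9: continuation. acc=(acc<<6)|0x39=0xA79
Byte[7]=8F: continuation. acc=(acc<<6)|0x0F=0x29E4F
Completed: cp=U+29E4F (starts at byte 4)
Byte[8]=E6: 3-byte lead, need 2 cont bytes. acc=0x6
Byte[9]=98: continuation. acc=(acc<<6)|0x18=0x198
Byte[10]=B4: continuation. acc=(acc<<6)|0x34=0x6634
Completed: cp=U+6634 (starts at byte 8)
Byte[11]=E2: 3-byte lead, need 2 cont bytes. acc=0x2
Byte[12]=A7: continuation. acc=(acc<<6)|0x27=0xA7
Byte[13]=AA: continuation. acc=(acc<<6)|0x2A=0x29EA
Completed: cp=U+29EA (starts at byte 11)
Byte[14]=74: 1-byte ASCII. cp=U+0074
Byte[15]=FB: INVALID lead byte (not 0xxx/110x/1110/11110)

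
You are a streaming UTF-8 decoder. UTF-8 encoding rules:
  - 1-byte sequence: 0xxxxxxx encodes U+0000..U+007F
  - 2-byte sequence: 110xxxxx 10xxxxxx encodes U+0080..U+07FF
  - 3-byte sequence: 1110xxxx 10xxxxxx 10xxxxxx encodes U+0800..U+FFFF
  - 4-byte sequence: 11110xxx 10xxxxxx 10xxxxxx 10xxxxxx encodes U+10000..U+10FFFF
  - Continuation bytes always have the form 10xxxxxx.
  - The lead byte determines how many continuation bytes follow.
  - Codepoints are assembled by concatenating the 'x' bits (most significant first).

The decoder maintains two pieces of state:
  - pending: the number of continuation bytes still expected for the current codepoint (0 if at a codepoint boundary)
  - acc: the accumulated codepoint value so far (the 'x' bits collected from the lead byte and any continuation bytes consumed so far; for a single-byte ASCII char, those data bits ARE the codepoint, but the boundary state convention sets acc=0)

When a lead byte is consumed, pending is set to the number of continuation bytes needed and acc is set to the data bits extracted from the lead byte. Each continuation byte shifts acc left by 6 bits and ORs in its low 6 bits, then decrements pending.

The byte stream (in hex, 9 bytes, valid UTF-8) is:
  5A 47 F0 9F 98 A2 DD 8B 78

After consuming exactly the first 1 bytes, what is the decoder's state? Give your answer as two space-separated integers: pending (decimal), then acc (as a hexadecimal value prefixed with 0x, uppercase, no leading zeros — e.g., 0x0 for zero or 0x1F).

Answer: 0 0x0

Derivation:
Byte[0]=5A: 1-byte. pending=0, acc=0x0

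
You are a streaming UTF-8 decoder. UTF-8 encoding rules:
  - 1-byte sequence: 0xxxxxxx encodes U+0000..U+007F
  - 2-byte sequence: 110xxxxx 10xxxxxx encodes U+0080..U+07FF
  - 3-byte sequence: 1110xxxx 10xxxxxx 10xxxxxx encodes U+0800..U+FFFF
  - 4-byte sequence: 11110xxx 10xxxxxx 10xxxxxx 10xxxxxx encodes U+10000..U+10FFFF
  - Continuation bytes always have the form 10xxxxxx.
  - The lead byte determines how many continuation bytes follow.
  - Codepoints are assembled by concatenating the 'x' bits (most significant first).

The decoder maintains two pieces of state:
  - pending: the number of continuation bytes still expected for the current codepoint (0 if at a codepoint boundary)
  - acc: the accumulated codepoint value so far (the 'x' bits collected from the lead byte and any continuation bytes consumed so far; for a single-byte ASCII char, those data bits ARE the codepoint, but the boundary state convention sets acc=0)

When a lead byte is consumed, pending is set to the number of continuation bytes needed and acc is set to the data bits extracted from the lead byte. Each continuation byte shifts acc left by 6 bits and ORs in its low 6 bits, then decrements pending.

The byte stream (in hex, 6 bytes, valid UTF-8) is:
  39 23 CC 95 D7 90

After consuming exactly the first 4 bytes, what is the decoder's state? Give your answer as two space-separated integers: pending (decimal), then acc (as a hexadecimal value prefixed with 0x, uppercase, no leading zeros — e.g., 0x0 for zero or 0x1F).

Byte[0]=39: 1-byte. pending=0, acc=0x0
Byte[1]=23: 1-byte. pending=0, acc=0x0
Byte[2]=CC: 2-byte lead. pending=1, acc=0xC
Byte[3]=95: continuation. acc=(acc<<6)|0x15=0x315, pending=0

Answer: 0 0x315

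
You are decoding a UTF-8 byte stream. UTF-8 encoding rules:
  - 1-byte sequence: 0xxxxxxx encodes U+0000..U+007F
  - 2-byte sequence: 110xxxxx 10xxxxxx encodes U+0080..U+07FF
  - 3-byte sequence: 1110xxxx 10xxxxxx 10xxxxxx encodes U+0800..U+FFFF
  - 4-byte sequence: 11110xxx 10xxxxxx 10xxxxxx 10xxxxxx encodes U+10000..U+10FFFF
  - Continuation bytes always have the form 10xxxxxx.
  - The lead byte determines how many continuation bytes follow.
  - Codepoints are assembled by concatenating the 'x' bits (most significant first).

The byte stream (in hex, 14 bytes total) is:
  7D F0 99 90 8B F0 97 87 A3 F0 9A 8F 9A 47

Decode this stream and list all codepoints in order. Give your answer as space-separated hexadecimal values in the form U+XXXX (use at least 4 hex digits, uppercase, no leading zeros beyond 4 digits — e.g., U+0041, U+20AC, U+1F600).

Answer: U+007D U+1940B U+171E3 U+1A3DA U+0047

Derivation:
Byte[0]=7D: 1-byte ASCII. cp=U+007D
Byte[1]=F0: 4-byte lead, need 3 cont bytes. acc=0x0
Byte[2]=99: continuation. acc=(acc<<6)|0x19=0x19
Byte[3]=90: continuation. acc=(acc<<6)|0x10=0x650
Byte[4]=8B: continuation. acc=(acc<<6)|0x0B=0x1940B
Completed: cp=U+1940B (starts at byte 1)
Byte[5]=F0: 4-byte lead, need 3 cont bytes. acc=0x0
Byte[6]=97: continuation. acc=(acc<<6)|0x17=0x17
Byte[7]=87: continuation. acc=(acc<<6)|0x07=0x5C7
Byte[8]=A3: continuation. acc=(acc<<6)|0x23=0x171E3
Completed: cp=U+171E3 (starts at byte 5)
Byte[9]=F0: 4-byte lead, need 3 cont bytes. acc=0x0
Byte[10]=9A: continuation. acc=(acc<<6)|0x1A=0x1A
Byte[11]=8F: continuation. acc=(acc<<6)|0x0F=0x68F
Byte[12]=9A: continuation. acc=(acc<<6)|0x1A=0x1A3DA
Completed: cp=U+1A3DA (starts at byte 9)
Byte[13]=47: 1-byte ASCII. cp=U+0047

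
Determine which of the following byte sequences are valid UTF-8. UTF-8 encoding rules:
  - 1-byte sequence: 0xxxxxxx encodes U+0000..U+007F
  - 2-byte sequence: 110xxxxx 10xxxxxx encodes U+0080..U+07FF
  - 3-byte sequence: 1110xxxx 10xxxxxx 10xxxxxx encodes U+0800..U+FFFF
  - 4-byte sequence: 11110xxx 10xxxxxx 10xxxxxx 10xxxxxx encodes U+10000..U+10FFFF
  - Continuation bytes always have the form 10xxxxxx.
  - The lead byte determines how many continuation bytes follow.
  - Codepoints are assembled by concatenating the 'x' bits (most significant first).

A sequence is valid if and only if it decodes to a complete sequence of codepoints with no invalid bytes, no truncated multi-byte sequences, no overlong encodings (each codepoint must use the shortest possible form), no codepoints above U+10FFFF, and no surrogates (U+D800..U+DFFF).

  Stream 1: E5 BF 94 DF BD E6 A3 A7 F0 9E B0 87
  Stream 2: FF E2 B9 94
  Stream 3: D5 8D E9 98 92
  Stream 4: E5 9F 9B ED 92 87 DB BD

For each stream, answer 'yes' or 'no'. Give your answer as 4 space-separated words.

Answer: yes no yes yes

Derivation:
Stream 1: decodes cleanly. VALID
Stream 2: error at byte offset 0. INVALID
Stream 3: decodes cleanly. VALID
Stream 4: decodes cleanly. VALID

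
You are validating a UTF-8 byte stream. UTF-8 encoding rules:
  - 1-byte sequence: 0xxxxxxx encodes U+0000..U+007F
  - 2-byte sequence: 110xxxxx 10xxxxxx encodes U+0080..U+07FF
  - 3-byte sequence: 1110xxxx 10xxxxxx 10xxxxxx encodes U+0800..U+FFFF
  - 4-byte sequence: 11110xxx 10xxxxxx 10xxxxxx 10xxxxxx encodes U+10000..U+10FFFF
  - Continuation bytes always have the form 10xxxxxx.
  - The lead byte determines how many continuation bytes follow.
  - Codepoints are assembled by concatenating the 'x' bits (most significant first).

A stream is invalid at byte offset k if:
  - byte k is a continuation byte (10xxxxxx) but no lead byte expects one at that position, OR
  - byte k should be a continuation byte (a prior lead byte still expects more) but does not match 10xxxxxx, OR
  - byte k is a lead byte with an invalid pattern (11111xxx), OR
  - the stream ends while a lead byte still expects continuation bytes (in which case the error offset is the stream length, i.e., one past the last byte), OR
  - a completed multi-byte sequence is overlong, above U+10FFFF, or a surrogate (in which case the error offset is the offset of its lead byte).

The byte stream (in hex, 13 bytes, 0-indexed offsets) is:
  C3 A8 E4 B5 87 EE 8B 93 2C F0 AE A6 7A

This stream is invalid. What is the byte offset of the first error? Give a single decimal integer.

Answer: 12

Derivation:
Byte[0]=C3: 2-byte lead, need 1 cont bytes. acc=0x3
Byte[1]=A8: continuation. acc=(acc<<6)|0x28=0xE8
Completed: cp=U+00E8 (starts at byte 0)
Byte[2]=E4: 3-byte lead, need 2 cont bytes. acc=0x4
Byte[3]=B5: continuation. acc=(acc<<6)|0x35=0x135
Byte[4]=87: continuation. acc=(acc<<6)|0x07=0x4D47
Completed: cp=U+4D47 (starts at byte 2)
Byte[5]=EE: 3-byte lead, need 2 cont bytes. acc=0xE
Byte[6]=8B: continuation. acc=(acc<<6)|0x0B=0x38B
Byte[7]=93: continuation. acc=(acc<<6)|0x13=0xE2D3
Completed: cp=U+E2D3 (starts at byte 5)
Byte[8]=2C: 1-byte ASCII. cp=U+002C
Byte[9]=F0: 4-byte lead, need 3 cont bytes. acc=0x0
Byte[10]=AE: continuation. acc=(acc<<6)|0x2E=0x2E
Byte[11]=A6: continuation. acc=(acc<<6)|0x26=0xBA6
Byte[12]=7A: expected 10xxxxxx continuation. INVALID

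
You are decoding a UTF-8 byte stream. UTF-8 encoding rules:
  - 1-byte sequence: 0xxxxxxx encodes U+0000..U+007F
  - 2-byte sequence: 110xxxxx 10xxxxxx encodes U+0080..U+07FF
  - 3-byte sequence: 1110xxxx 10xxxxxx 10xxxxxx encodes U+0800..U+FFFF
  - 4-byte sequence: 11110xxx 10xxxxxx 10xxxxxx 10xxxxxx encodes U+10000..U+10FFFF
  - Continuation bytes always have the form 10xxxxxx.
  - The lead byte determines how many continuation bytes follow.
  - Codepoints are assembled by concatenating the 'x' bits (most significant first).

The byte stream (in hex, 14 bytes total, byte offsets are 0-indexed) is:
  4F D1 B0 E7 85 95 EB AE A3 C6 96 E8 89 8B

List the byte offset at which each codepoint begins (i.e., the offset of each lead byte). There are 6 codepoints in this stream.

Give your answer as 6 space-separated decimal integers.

Answer: 0 1 3 6 9 11

Derivation:
Byte[0]=4F: 1-byte ASCII. cp=U+004F
Byte[1]=D1: 2-byte lead, need 1 cont bytes. acc=0x11
Byte[2]=B0: continuation. acc=(acc<<6)|0x30=0x470
Completed: cp=U+0470 (starts at byte 1)
Byte[3]=E7: 3-byte lead, need 2 cont bytes. acc=0x7
Byte[4]=85: continuation. acc=(acc<<6)|0x05=0x1C5
Byte[5]=95: continuation. acc=(acc<<6)|0x15=0x7155
Completed: cp=U+7155 (starts at byte 3)
Byte[6]=EB: 3-byte lead, need 2 cont bytes. acc=0xB
Byte[7]=AE: continuation. acc=(acc<<6)|0x2E=0x2EE
Byte[8]=A3: continuation. acc=(acc<<6)|0x23=0xBBA3
Completed: cp=U+BBA3 (starts at byte 6)
Byte[9]=C6: 2-byte lead, need 1 cont bytes. acc=0x6
Byte[10]=96: continuation. acc=(acc<<6)|0x16=0x196
Completed: cp=U+0196 (starts at byte 9)
Byte[11]=E8: 3-byte lead, need 2 cont bytes. acc=0x8
Byte[12]=89: continuation. acc=(acc<<6)|0x09=0x209
Byte[13]=8B: continuation. acc=(acc<<6)|0x0B=0x824B
Completed: cp=U+824B (starts at byte 11)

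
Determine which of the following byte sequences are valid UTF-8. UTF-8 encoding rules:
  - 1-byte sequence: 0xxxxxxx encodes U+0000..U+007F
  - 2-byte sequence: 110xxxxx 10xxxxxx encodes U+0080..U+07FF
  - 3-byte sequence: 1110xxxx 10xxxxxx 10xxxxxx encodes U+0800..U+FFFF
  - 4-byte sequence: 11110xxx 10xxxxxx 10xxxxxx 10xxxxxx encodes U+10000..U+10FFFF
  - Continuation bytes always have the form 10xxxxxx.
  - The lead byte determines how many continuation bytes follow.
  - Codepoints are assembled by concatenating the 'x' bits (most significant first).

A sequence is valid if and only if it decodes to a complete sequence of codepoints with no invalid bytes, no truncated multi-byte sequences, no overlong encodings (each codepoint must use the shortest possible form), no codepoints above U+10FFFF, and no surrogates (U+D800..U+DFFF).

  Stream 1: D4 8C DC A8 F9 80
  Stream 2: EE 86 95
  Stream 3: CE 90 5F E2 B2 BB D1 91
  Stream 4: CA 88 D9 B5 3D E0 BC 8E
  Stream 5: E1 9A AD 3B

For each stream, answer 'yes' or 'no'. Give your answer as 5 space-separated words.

Stream 1: error at byte offset 4. INVALID
Stream 2: decodes cleanly. VALID
Stream 3: decodes cleanly. VALID
Stream 4: decodes cleanly. VALID
Stream 5: decodes cleanly. VALID

Answer: no yes yes yes yes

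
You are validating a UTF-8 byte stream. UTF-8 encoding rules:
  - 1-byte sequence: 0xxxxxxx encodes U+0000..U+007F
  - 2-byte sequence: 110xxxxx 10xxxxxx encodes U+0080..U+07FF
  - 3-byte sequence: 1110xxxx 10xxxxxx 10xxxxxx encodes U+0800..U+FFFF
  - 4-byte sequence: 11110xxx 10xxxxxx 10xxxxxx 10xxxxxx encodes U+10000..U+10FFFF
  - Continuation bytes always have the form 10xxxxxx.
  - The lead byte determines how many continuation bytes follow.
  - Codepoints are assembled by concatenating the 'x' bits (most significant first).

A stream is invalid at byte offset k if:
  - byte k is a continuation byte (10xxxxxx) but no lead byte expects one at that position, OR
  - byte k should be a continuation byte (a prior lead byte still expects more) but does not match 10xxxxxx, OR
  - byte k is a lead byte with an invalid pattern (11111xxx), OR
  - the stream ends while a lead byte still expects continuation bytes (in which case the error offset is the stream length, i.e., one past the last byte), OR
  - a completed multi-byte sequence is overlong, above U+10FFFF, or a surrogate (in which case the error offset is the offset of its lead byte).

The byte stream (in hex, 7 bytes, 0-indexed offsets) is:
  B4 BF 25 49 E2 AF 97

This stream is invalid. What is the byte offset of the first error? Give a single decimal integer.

Answer: 0

Derivation:
Byte[0]=B4: INVALID lead byte (not 0xxx/110x/1110/11110)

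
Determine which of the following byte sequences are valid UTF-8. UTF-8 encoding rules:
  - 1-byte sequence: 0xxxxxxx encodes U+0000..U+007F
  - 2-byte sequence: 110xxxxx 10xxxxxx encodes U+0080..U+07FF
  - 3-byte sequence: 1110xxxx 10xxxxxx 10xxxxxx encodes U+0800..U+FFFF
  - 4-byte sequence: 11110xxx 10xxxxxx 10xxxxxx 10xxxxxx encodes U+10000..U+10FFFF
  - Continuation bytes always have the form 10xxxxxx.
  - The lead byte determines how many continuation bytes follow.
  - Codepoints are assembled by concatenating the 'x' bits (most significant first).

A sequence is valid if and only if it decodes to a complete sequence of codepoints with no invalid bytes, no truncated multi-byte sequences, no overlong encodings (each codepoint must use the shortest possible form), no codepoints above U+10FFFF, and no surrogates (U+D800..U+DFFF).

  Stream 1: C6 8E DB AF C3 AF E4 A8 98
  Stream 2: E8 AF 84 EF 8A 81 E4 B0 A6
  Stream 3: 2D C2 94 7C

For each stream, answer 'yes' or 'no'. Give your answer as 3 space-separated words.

Answer: yes yes yes

Derivation:
Stream 1: decodes cleanly. VALID
Stream 2: decodes cleanly. VALID
Stream 3: decodes cleanly. VALID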